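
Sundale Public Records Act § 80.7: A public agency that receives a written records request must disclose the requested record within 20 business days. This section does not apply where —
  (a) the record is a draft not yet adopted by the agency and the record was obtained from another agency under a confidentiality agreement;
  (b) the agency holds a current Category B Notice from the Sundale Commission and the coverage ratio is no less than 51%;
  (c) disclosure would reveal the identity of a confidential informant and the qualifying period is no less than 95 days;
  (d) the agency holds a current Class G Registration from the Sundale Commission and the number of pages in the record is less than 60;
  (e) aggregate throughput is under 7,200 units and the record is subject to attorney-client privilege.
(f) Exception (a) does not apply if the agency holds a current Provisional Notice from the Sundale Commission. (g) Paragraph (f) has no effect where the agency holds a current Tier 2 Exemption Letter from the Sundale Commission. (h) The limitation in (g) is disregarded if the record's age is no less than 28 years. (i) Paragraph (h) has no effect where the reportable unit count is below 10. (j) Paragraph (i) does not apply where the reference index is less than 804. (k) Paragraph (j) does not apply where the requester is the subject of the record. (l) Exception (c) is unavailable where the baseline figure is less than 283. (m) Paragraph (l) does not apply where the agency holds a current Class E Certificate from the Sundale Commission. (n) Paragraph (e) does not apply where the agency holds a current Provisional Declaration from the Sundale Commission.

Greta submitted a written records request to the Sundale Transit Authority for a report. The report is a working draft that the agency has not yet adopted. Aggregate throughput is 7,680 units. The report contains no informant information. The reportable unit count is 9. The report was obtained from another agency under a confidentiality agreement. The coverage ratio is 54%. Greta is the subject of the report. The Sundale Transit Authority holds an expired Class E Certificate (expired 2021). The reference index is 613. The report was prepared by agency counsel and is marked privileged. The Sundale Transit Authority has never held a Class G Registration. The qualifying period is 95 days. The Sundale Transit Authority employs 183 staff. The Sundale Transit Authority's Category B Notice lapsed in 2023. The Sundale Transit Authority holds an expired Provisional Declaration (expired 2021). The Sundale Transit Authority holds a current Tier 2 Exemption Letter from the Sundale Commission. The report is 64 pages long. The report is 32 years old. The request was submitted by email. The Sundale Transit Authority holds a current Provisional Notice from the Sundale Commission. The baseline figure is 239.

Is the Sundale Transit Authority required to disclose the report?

All of (a)'s requirements are met (the report is an unadopted draft; the report was obtained under a confidentiality agreement). As to paragraphs (f)–(k): (f) would limit (a) — a current Provisional Notice is held — but (g) sets (f) aside: (g) applies — a current Tier 2 Exemption Letter is held. (h) is triggered (the record's age is 32 years, meeting the 28 years threshold), but is displaced by (i): (i) operates against (h): the reportable unit count is 9, below the 10 limit. (j) would limit (i) — the reference index is 613, less than the 804 limit — but (k) sets (j) aside: (k) operates against (j): Greta is the subject of the report. Exception (a) stands.
Exception (b) fails — no current Category B Notice is held.
Exception (c) requires that disclosure would reveal the identity of a confidential informant; but the report contains no informant information, so (c) is unavailable.
Exception (d) requires that the agency holds a current Class G Registration from the Sundale Commission; but no current Class G Registration is held, so (d) is unavailable.
Exception (e) requires that aggregate throughput is under 7,200 units; but aggregate throughput is 7,680 units, not under 7,200 units, so (e) is unavailable.

No — exception (a) applies; the Sundale Transit Authority is not required to disclose the report.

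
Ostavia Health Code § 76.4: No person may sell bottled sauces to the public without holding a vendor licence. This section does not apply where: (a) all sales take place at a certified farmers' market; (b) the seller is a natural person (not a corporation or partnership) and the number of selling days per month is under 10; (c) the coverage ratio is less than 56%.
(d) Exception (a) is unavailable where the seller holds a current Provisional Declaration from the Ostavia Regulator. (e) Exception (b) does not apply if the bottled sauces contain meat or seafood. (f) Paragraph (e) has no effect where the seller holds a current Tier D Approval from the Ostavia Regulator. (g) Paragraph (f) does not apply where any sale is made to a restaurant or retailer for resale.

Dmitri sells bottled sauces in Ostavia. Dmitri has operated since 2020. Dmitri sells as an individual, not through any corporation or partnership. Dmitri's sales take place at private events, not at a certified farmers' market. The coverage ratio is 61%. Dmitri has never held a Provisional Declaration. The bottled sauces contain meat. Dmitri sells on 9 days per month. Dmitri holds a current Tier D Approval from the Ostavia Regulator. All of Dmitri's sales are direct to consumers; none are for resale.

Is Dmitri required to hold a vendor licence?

Exception (a) requires that all sales take place at a certified farmers' market; but sales are at private events, not a certified farmers' market, so (a) is unavailable.
Exception (b): the seller is a natural person; the number of selling days per month is 9, under the 10 limit — every condition holds. Considering the limiting provisions: (e) would limit (b) — the bottled sauces contain meat — but (f) sets (e) aside: (f) operates — a current Tier D Approval is held. (g), which would lift (f), is not triggered — no sales are for resale. Exception (b) stands.
Exception (c) does not apply: the coverage ratio is 61%, not less than 56%.

No — exception (b) applies; Dmitri is not required to hold a vendor licence.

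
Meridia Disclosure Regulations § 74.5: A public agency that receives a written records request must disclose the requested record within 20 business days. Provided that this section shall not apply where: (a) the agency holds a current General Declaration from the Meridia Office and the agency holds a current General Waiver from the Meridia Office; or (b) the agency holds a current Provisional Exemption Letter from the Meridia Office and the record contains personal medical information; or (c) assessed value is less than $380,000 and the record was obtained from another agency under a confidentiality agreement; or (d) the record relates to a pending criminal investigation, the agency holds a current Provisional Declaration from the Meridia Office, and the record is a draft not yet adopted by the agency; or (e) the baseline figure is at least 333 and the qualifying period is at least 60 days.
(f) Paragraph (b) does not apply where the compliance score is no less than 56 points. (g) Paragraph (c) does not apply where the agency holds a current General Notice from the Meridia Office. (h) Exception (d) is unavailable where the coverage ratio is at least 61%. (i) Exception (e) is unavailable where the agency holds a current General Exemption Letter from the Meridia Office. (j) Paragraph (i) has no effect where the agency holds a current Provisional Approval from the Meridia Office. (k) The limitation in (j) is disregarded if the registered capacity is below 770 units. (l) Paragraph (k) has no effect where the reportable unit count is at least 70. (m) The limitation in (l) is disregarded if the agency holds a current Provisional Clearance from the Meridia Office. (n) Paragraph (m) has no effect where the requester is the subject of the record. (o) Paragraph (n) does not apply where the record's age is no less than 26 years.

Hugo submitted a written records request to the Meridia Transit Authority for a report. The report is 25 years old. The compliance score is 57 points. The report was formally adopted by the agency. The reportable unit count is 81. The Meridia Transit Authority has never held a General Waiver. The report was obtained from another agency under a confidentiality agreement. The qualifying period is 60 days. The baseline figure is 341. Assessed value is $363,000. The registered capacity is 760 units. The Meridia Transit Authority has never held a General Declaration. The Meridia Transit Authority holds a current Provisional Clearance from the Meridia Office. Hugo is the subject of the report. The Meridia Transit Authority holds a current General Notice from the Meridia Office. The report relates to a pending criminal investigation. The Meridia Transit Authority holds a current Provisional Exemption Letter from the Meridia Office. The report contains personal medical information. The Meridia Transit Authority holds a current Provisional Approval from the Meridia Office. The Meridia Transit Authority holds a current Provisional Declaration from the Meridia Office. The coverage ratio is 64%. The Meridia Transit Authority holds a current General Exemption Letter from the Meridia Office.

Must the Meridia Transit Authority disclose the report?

Exception (a) requires that the agency holds a current General Declaration from the Meridia Office; but there is no General Declaration in force, so (a) is unavailable.
All of (b)'s requirements are met (a current Provisional Exemption Letter is held; the report contains personal medical information). However, paragraph (f) must be considered: (f) operates against (b): the compliance score is 57 points, meeting the 56 points threshold. So (b) is unavailable.
Exception (c)'s conditions are all satisfied: assessed value is $363,000, less than the $380,000 limit; the report was obtained under a confidentiality agreement. But: (g) is engaged — a current General Notice is held. So (c) is unavailable.
Exception (d) fails — the report has been formally adopted.
Exception (e) is satisfied on its face — the baseline figure is 341, meeting the 333 threshold; the qualifying period is 60 days, meeting the 60 days threshold. As to paragraphs (i)–(o): (i) is engaged (a current General Exemption Letter is held), but yields to (j): (j) operates against (i): a current Provisional Approval is held. (k) would limit (j) — the registered capacity is 760 units, below the 770 units limit — but (l) sets (k) aside: (l) operates against (k): the reportable unit count is 81, meeting the 70 threshold. (m) would limit (l) — a current Provisional Clearance is held — but (n) sets (m) aside: (n) operates against (m): Hugo is the subject of the report. (o) does not operate here (the record's age is 25 years, short of 26 years), so (n) stands. (e) remains available.

No — exception (e) applies; the Meridia Transit Authority is not required to disclose the report.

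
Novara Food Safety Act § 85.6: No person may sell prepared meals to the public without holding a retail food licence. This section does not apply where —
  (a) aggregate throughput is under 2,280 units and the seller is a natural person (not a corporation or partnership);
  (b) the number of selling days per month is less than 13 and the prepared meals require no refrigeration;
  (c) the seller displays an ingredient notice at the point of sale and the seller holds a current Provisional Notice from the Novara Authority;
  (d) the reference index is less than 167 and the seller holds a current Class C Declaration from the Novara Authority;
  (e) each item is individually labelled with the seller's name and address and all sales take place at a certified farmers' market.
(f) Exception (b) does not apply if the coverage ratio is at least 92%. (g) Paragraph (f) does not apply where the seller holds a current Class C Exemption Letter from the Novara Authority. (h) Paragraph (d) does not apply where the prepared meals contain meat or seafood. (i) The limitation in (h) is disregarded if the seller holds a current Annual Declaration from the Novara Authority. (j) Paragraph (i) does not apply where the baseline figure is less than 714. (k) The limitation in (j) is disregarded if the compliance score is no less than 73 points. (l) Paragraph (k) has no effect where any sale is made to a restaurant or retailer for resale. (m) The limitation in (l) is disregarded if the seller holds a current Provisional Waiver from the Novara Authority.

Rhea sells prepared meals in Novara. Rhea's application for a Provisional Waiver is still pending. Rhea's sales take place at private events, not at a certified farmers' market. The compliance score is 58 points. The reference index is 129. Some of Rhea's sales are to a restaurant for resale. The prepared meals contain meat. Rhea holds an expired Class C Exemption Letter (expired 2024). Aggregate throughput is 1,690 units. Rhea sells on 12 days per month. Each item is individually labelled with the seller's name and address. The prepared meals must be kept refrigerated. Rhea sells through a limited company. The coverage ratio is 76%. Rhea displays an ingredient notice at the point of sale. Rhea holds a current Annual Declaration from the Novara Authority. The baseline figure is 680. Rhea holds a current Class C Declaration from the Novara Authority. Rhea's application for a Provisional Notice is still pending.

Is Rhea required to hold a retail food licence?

Exception (a) requires that the seller is a natural person (not a corporation or partnership); but the seller operates through a limited company, so (a) is unavailable.
Exception (b) fails — the prepared meals require refrigeration.
Exception (c) does not apply: no current Provisional Notice is held.
Exception (d): the reference index is 129, less than the 167 limit; a current Class C Declaration is held — every condition holds. However, paragraphs (h)–(m) must be considered: (h) is triggered — the prepared meals contain meat. (i) would limit (h) — a current Annual Declaration is held — but (j) sets (i) aside: (j) operates against (i): the baseline figure is 680, less than the 714 limit. (k) is not engaged (the compliance score is 58 points, short of 73 points), so (j) stands. So (d) is unavailable.
Exception (e) does not apply: sales are at private events, not a certified farmers' market.
None of the exceptions is available; § 85.6 applies in full.

Yes — Rhea must hold a retail food licence.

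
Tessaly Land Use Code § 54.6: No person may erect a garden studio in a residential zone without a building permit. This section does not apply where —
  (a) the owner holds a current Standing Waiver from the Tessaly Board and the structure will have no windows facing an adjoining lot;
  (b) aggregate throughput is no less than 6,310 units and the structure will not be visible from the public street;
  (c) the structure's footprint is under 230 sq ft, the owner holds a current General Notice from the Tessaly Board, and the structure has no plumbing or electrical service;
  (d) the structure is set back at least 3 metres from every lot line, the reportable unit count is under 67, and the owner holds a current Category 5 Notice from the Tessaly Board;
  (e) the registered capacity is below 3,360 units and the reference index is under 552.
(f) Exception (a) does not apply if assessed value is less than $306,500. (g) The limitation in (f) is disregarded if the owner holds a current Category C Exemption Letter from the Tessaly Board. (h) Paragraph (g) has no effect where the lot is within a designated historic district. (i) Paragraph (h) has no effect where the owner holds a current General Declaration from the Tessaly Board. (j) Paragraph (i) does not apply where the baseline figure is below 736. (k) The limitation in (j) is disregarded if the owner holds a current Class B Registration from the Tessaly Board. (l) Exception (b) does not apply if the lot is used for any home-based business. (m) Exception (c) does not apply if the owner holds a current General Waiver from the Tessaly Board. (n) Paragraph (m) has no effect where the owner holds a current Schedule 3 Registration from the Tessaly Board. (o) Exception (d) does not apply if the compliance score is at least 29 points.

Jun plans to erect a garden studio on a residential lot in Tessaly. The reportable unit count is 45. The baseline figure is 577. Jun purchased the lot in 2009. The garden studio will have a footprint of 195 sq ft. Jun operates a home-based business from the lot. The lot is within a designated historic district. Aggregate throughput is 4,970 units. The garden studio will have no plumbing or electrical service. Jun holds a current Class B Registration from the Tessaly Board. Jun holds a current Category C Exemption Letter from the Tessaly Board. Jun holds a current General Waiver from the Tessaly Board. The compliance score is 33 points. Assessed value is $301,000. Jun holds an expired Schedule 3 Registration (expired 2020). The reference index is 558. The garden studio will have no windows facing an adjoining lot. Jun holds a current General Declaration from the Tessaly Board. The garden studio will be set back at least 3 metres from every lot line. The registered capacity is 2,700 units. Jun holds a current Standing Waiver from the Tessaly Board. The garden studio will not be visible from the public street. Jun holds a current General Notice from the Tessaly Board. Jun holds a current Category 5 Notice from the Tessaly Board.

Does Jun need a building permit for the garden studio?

Exception (a)'s conditions are all satisfied: a current Standing Waiver is held; no windows face an adjoining lot. Under paragraphs (f)–(k): (f) applies (assessed value is $301,000, less than the $306,500 limit), but is itself disapplied by (g): (g) is triggered — a current Category C Exemption Letter is held. (h) applies (the lot is in a historic district), but is displaced by (i): (i) operates against (h): a current General Declaration is held. (j) would limit (i) — the baseline figure is 577, below the 736 limit — but (k) sets (j) aside: (k) operates against (j): a current Class B Registration is held. So (a) applies.
Exception (b) requires that aggregate throughput is no less than 6,310 units; but aggregate throughput is 4,970 units, short of 6,310 units, so (b) is unavailable.
All of (c)'s requirements are met (the structure's footprint is 195 sq ft, under the 230 sq ft limit; a current General Notice is held; there is no plumbing or electrical service). But: (m) operates against (c): a current General Waiver is held. (n), which would lift (m), is inapplicable — the Schedule 3 Registration is not current. (c) is therefore removed.
Exception (d) is satisfied on its face — the setback is at least 3 m on every side; the reportable unit count is 45, under the 67 limit; a current Category 5 Notice is held. Turning to paragraph (o): (o) operates against (d): the compliance score is 33 points, meeting the 29 points threshold. (d) is therefore removed.
Exception (e) fails — the reference index is 558, not under 552.

No — exception (a) applies; Jun does not need a building permit.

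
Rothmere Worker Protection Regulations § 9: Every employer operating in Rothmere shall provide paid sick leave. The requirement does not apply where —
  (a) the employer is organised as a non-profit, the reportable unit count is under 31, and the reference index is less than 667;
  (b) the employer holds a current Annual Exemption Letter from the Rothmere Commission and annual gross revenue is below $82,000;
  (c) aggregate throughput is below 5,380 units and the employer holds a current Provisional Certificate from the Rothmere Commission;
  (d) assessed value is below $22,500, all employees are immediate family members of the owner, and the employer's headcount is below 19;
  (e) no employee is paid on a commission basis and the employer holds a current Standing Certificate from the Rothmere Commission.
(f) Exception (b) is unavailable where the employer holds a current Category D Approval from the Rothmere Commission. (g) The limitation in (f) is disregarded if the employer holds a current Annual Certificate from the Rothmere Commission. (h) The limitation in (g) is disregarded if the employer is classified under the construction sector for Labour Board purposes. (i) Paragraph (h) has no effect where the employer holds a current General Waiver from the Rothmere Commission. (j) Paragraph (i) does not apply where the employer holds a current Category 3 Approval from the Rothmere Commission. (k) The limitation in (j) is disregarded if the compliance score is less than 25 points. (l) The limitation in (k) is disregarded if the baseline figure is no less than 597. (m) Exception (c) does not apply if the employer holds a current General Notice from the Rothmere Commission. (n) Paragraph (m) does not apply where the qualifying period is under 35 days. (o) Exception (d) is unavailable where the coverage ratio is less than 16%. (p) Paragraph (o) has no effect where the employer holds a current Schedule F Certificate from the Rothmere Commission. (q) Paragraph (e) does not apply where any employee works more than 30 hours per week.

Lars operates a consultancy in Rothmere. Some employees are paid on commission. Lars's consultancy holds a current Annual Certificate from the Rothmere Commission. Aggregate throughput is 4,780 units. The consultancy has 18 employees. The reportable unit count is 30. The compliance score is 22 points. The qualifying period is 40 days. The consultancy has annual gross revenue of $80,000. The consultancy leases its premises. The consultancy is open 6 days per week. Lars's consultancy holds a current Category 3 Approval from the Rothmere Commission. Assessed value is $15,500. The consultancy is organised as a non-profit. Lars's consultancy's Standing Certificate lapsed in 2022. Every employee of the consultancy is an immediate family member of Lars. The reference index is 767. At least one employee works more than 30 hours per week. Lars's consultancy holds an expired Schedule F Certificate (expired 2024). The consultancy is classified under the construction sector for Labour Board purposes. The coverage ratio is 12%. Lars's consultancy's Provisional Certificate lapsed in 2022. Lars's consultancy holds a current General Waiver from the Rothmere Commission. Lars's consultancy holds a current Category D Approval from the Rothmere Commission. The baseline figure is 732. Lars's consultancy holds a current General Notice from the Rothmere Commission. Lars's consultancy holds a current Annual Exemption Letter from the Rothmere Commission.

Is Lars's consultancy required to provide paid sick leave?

Yes — Lars's consultancy must provide paid sick leave.

Exception (a) fails — the reference index is 767, not less than 667.
Exception (b)'s conditions are all satisfied: a current Annual Exemption Letter is held; annual gross revenue is $80,000, below the $82,000 limit. However, paragraphs (f)–(l) must be considered: (f) operates — a current Category D Approval is held. (g) is triggered (a current Annual Certificate is held), but is displaced by (h): (h) is engaged — the consultancy is classified under the construction sector. (i) applies (a current General Waiver is held), but is itself disapplied by (j): (j) operates against (i): a current Category 3 Approval is held. (k) applies (the compliance score is 22 points, less than the 25 points limit), but is itself disapplied by (l): (l) is triggered — the baseline figure is 732, meeting the 597 threshold. So (b) is unavailable.
Exception (c) requires that the employer holds a current Provisional Certificate from the Rothmere Commission; but there is no Provisional Certificate in force, so (c) is unavailable.
Exception (d): assessed value is $15,500, below the $22,500 limit; every employee is an immediate family member; the employer's headcount is 18, below the 19 limit — every condition holds. However, paragraphs (o)–(p) must be considered: (o) operates against (d): the coverage ratio is 12%, less than the 16% limit. (p) is not engaged (there is no Schedule F Certificate in force), so (o) stands. (d) is therefore removed.
Exception (e) does not apply: some employees are paid on commission.
No exception displaces § 9.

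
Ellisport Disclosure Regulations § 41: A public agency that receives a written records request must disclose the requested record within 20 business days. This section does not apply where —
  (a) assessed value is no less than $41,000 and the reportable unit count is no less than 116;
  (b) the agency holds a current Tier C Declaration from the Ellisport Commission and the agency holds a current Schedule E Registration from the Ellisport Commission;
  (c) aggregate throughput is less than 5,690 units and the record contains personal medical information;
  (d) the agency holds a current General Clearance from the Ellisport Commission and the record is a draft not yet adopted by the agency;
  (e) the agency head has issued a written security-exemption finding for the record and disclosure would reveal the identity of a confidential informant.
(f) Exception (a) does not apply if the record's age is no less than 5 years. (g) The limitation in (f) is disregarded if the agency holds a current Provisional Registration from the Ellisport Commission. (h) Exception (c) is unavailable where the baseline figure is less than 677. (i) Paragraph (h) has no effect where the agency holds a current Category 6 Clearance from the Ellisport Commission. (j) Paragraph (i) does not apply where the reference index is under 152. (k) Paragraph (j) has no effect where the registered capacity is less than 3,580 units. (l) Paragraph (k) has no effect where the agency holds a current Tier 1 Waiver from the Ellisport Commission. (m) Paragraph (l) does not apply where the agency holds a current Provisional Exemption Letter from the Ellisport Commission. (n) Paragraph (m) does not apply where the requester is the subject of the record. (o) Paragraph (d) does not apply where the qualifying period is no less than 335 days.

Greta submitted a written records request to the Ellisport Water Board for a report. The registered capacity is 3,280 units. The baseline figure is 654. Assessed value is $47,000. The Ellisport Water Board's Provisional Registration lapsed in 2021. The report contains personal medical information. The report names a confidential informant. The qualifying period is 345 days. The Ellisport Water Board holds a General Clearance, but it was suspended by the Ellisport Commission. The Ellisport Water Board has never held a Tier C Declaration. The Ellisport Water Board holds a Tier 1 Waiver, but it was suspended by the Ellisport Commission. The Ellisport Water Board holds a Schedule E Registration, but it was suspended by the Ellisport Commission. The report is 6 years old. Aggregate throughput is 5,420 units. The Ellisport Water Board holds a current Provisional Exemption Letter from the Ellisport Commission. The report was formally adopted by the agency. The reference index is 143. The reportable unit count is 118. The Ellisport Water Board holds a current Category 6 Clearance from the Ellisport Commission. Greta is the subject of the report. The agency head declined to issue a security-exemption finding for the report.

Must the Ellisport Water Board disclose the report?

No — exception (c) applies; the Ellisport Water Board is not required to disclose the report.

Exception (a): assessed value is $47,000, meeting the $41,000 threshold; the reportable unit count is 118, meeting the 116 threshold — every condition holds. But applying paragraphs (f)–(g): (f) operates against (a): the record's age is 6 years, meeting the 5 years threshold. (g) is inapplicable (no current Provisional Registration is held), so (f) stands. Exception (a) does not apply.
Exception (b) fails — there is no Tier C Declaration in force.
All of (c)'s requirements are met (aggregate throughput is 5,420 units, less than the 5,690 units limit; the report contains personal medical information). Considering the limiting provisions: (h) operates (the baseline figure is 654, less than the 677 limit), but is displaced by (i): (i) operates against (h): a current Category 6 Clearance is held. (j) would limit (i) — the reference index is 143, under the 152 limit — but (k) sets (j) aside: (k) is triggered — the registered capacity is 3,280 units, less than the 3,580 units limit. (l), which would lift (k), is not triggered — no current Tier 1 Waiver is held. Exception (c) stands.
Exception (d) fails — the General Clearance is not current.
Exception (e) requires that the agency head has issued a written security-exemption finding for the record; but the agency head declined to issue a security-exemption finding, so (e) is unavailable.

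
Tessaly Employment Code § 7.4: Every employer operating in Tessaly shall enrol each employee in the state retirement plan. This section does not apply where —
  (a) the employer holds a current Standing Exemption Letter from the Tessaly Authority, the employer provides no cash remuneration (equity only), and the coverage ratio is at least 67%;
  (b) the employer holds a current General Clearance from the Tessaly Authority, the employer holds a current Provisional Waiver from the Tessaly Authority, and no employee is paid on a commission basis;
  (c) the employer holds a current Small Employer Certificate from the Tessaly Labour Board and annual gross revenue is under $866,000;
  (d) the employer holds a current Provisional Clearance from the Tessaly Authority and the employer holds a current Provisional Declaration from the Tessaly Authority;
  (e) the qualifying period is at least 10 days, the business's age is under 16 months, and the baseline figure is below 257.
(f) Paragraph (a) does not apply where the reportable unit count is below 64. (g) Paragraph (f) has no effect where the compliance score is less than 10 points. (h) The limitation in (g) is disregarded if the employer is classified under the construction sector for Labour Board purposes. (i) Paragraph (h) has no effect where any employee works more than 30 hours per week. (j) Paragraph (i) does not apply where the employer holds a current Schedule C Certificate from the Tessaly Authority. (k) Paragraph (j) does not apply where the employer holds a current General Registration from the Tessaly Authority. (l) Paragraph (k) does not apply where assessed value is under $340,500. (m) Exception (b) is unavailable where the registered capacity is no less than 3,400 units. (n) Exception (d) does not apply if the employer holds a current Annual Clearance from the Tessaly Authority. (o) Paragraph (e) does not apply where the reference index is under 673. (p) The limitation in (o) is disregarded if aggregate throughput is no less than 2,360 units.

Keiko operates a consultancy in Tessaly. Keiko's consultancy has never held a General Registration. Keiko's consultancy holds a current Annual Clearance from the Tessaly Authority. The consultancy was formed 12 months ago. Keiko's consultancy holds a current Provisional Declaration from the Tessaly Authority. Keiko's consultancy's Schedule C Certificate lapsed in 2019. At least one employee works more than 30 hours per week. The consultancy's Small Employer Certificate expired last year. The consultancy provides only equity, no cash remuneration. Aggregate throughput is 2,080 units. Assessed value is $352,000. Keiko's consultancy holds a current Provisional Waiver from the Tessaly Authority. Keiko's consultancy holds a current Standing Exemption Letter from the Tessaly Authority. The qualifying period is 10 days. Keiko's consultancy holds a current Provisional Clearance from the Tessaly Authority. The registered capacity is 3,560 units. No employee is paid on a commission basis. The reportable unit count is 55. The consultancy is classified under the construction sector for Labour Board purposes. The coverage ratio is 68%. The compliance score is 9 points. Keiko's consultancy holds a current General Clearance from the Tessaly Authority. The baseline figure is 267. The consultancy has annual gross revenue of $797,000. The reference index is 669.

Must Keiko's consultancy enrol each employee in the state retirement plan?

No — exception (a) applies; Keiko's consultancy is not required to enrol each employee in the state retirement plan.

Exception (a): a current Standing Exemption Letter is held; remuneration is equity-only; the coverage ratio is 68%, meeting the 67% threshold — every condition holds. As to paragraphs (f)–(l): (f) would limit (a) — the reportable unit count is 55, below the 64 limit — but (g) sets (f) aside: (g) operates against (f): the compliance score is 9 points, less than the 10 points limit. (h) would limit (g) — the consultancy is classified under the construction sector — but (i) sets (h) aside: (i) operates against (h): at least one employee exceeds 30 hours/week. (j) is not engaged (the Schedule C Certificate is not current), so (i) stands. (a) remains available.
All of (b)'s requirements are met (a current General Clearance is held; a current Provisional Waiver is held; no employee is paid on commission). But applying paragraph (m): (m) operates against (b): the registered capacity is 3,560 units, meeting the 3,400 units threshold. Exception (b) does not apply.
Exception (c) requires that the employer holds a current Small Employer Certificate from the Tessaly Labour Board; but the Small Employer Certificate has expired, so (c) is unavailable.
All of (d)'s requirements are met (a current Provisional Clearance is held; a current Provisional Declaration is held). However, paragraph (n) must be considered: (n) operates against (d): a current Annual Clearance is held. Exception (d) does not apply.
Exception (e) requires that the baseline figure is below 257; but the baseline figure is 267, not below 257, so (e) is unavailable.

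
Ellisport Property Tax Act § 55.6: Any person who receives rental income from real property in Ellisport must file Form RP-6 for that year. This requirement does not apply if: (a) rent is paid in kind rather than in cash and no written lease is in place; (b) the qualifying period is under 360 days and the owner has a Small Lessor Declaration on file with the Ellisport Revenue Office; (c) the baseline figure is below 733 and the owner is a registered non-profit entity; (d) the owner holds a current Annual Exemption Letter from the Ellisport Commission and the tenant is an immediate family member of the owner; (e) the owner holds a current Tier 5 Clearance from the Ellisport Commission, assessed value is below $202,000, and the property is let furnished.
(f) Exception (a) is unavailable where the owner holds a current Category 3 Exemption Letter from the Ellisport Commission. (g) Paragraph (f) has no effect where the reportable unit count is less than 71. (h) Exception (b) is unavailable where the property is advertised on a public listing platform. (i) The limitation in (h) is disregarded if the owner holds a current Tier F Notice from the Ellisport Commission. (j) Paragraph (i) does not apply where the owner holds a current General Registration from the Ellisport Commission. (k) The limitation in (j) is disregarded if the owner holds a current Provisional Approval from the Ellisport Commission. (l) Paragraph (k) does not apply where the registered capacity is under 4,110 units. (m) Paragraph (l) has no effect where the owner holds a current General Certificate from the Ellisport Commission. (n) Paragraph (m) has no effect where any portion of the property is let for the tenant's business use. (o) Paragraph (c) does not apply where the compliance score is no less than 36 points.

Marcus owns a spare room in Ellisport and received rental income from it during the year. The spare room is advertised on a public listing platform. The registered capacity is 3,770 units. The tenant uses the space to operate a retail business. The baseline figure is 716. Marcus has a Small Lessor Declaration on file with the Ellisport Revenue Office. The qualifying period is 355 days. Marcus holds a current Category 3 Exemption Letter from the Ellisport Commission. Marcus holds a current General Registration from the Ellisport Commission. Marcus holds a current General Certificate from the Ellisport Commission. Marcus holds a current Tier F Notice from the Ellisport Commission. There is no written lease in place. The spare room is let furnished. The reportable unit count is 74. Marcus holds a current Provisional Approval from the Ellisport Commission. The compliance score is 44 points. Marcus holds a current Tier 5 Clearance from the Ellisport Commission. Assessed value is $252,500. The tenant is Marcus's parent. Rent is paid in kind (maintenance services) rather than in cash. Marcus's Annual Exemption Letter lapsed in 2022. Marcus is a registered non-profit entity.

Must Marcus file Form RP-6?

Exception (a)'s conditions are all satisfied: rent is paid in kind; there is no written lease. However, paragraphs (f)–(g) must be considered: (f) operates against (a): a current Category 3 Exemption Letter is held. (g), which would lift (f), is not triggered — the reportable unit count is 74, not less than 71. Exception (a) does not apply.
All of (b)'s requirements are met (the qualifying period is 355 days, under the 360 days limit; a Small Lessor Declaration is on file). However, paragraphs (h)–(n) must be considered: (h) operates against (b): the property is publicly advertised. (i) would limit (h) — a current Tier F Notice is held — but (j) sets (i) aside: (j) operates — a current General Registration is held. (k) would limit (j) — a current Provisional Approval is held — but (l) sets (k) aside: (l) operates against (k): the registered capacity is 3,770 units, under the 4,110 units limit. (m) applies (a current General Certificate is held), but is displaced by (n): (n) operates against (m): the space is let for business use. Exception (b) does not apply.
All of (c)'s requirements are met (the baseline figure is 716, below the 733 limit; Marcus is a registered non-profit). Turning to paragraph (o): (o) operates against (c): the compliance score is 44 points, meeting the 36 points threshold. So (c) is unavailable.
Exception (d) fails — the Annual Exemption Letter is not current.
Exception (e) fails — assessed value is $252,500, not below $202,000.
No exception applies. The general rule governs.

Yes — Marcus must file Form RP-6.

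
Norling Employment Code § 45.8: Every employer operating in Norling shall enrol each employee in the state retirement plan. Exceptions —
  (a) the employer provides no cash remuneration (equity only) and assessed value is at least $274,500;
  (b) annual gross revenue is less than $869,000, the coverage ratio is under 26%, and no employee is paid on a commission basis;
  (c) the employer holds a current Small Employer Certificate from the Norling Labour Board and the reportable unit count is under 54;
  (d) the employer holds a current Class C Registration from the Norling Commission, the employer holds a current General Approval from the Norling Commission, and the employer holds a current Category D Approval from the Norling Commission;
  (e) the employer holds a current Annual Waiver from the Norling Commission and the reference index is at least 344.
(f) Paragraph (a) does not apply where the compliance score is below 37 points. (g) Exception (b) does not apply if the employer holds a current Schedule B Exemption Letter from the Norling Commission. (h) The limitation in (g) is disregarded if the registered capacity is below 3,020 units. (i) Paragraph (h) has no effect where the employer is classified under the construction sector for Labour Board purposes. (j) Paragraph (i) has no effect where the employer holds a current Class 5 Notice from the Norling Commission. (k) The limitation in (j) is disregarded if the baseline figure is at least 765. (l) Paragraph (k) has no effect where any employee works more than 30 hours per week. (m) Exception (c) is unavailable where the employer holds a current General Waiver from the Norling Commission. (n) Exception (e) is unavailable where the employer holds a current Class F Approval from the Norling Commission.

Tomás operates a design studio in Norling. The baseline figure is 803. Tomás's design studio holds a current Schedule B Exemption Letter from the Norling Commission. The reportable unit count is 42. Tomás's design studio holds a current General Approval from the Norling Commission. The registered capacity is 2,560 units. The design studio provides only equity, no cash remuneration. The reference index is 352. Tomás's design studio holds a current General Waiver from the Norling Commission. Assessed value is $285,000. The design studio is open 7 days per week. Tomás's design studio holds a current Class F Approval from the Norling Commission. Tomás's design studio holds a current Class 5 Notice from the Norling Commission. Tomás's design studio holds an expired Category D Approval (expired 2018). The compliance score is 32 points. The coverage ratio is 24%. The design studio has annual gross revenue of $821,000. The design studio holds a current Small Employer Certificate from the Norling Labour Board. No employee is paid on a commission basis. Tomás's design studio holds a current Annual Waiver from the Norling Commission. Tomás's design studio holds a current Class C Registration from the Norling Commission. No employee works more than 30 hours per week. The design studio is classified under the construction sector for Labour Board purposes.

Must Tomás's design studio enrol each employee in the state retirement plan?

Yes — Tomás's design studio must enrol each employee in the state retirement plan.

Exception (a): remuneration is equity-only; assessed value is $285,000, meeting the $274,500 threshold — every condition holds. But: (f) operates against (a): the compliance score is 32 points, below the 37 points limit. Exception (a) does not apply.
Exception (b)'s conditions are all satisfied: annual gross revenue is $821,000, less than the $869,000 limit; the coverage ratio is 24%, under the 26% limit; no employee is paid on commission. But: (g) operates against (b): a current Schedule B Exemption Letter is held. (h) would limit (g) — the registered capacity is 2,560 units, below the 3,020 units limit — but (i) sets (h) aside: (i) operates against (h): the design studio is classified under the construction sector. (j) is engaged (a current Class 5 Notice is held), but is overridden by (k): (k) applies — the baseline figure is 803, meeting the 765 threshold. (l), which would lift (k), is not triggered — no employee exceeds 30 hours/week. So (b) is unavailable.
Exception (c): a current Small Employer Certificate is held; the reportable unit count is 42, under the 54 limit — every condition holds. But applying paragraph (m): (m) is triggered — a current General Waiver is held. Exception (c) does not apply.
Exception (d) requires that the employer holds a current Category D Approval from the Norling Commission; but the Category D Approval is not current, so (d) is unavailable.
Exception (e): a current Annual Waiver is held; the reference index is 352, meeting the 344 threshold — every condition holds. But: (n) operates against (e): a current Class F Approval is held. (e) is therefore removed.
No exception displaces § 45.8.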